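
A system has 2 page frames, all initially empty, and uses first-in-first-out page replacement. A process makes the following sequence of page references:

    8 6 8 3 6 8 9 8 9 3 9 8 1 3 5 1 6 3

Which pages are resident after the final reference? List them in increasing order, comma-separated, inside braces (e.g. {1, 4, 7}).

8 → fault, frames {8}
6 → fault, frames {8,6}
8 → hit
3 → fault, evict 8, frames {6,3}
6 → hit
8 → fault, evict 6, frames {3,8}
9 → fault, evict 3, frames {8,9}
8 → hit
9 → hit
3 → fault, evict 8, frames {9,3}
9 → hit
8 → fault, evict 9, frames {3,8}
1 → fault, evict 3, frames {8,1}
3 → fault, evict 8, frames {1,3}
5 → fault, evict 1, frames {3,5}
1 → fault, evict 3, frames {5,1}
6 → fault, evict 5, frames {1,6}
3 → fault, evict 1, frames {6,3}

{3, 6}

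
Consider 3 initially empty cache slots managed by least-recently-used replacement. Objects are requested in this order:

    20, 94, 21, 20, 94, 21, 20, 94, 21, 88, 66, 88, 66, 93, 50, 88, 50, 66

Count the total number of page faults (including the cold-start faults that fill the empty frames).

9

20: fault, frames {20}
94: fault, frames {20,94}
21: fault, frames {20,94,21}
20: hit
94: hit
21: hit
20: hit
94: hit
21: hit
88: fault, evict 20, frames {94,21,88}
66: fault, evict 94, frames {21,88,66}
88: hit
66: hit
93: fault, evict 21, frames {88,66,93}
50: fault, evict 88, frames {66,93,50}
88: fault, evict 66, frames {93,50,88}
50: hit
66: fault, evict 93, frames {88,50,66}
Page faults: 9.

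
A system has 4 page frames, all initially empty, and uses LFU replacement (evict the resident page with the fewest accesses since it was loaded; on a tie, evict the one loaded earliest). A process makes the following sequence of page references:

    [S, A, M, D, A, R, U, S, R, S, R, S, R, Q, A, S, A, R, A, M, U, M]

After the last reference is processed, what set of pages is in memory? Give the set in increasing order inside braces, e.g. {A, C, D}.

S -> miss, frames {S}
A -> miss, frames {S,A}
M -> miss, frames {S,A,M}
D -> miss, frames {S,A,M,D}
A -> hit
R -> miss, evict S, frames {A,M,D,R}
U -> miss, evict M, frames {A,D,R,U}
S -> miss, evict D, frames {A,R,U,S}
R -> hit
S -> hit
R -> hit
S -> hit
R -> hit
Q -> miss, evict U, frames {A,R,S,Q}
A -> hit
S -> hit
A -> hit
R -> hit
A -> hit
M -> miss, evict Q, frames {A,R,S,M}
U -> miss, evict M, frames {A,R,S,U}
M -> miss, evict U, frames {A,R,S,M}

{A, M, R, S}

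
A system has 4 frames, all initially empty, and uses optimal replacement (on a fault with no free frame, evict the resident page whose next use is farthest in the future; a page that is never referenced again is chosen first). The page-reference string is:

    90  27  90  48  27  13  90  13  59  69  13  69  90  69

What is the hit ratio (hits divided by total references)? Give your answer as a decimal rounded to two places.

0.57

90: fault, frames {90}
27: fault, frames {90,27}
90: hit
48: fault, frames {90,27,48}
27: hit
13: fault, frames {90,27,48,13}
90: hit
13: hit
59: fault, evict 48, frames {90,27,13,59}
69: fault, evict 59, frames {90,27,13,69}
13: hit
69: hit
90: hit
69: hit
Hits: 8 of 14 references → 8/14 = 0.5714.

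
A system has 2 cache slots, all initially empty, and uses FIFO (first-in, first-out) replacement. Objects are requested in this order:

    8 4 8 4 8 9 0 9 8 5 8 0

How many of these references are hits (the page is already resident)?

5

8 → miss, frames {8}
4 → miss, frames {8,4}
8 → hit
4 → hit
8 → hit
9 → miss, evict 8, frames {4,9}
0 → miss, evict 4, frames {9,0}
9 → hit
8 → miss, evict 9, frames {0,8}
5 → miss, evict 0, frames {8,5}
8 → hit
0 → miss, evict 8, frames {5,0}
Hits: 5.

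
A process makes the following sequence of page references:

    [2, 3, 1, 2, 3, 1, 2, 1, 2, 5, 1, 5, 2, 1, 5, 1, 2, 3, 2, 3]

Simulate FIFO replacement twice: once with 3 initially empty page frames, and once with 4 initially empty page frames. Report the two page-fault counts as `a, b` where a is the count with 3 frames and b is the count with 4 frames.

6, 4

3 frames: F F F . . . . . . F . . F . . . . F . . → 6 faults.
4 frames: F F F . . . . . . F . . . . . . . . . . → 4 faults.
4 < 6: adding a frame reduced faults, as is typical.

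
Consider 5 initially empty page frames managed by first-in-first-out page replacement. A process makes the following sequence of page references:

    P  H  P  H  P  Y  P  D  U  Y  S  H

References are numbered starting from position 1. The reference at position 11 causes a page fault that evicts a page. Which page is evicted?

P

pos 1: P → fault, frames [P]
pos 2: H → fault, frames [P, H]
pos 3: P → hit
pos 4: H → hit
pos 5: P → hit
pos 6: Y → fault, frames [P, H, Y]
pos 7: P → hit
pos 8: D → fault, frames [P, H, Y, D]
pos 9: U → fault, frames [P, H, Y, D, U]
pos 10: Y → hit
pos 11: S → fault, evict P, frames [H, Y, D, U, S]
At position 11, page P is evicted.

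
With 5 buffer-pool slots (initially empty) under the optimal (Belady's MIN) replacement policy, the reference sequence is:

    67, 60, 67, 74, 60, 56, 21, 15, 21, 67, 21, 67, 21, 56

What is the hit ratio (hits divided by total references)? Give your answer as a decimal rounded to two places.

67: fault, frames [67]
60: fault, frames [67, 60]
67: hit
74: fault, frames [67, 60, 74]
60: hit
56: fault, frames [67, 60, 74, 56]
21: fault, frames [67, 60, 74, 56, 21]
15: fault, evict 74, frames [67, 60, 56, 21, 15]
21: hit
67: hit
21: hit
67: hit
21: hit
56: hit
Hits: 8 of 14 references → 8/14 = 0.5714.

0.57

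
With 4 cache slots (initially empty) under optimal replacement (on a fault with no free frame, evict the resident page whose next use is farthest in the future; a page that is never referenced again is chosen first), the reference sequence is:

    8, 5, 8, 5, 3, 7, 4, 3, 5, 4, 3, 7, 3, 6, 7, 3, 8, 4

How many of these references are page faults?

7

8 -> miss, frames {8}
5 -> miss, frames {8,5}
8 -> hit
5 -> hit
3 -> miss, frames {8,5,3}
7 -> miss, frames {8,5,3,7}
4 -> miss, evict 8, frames {5,3,7,4}
3 -> hit
5 -> hit
4 -> hit
3 -> hit
7 -> hit
3 -> hit
6 -> miss, evict 5, frames {3,7,4,6}
7 -> hit
3 -> hit
8 -> miss, evict 6, frames {3,7,4,8}
4 -> hit
Page faults: 7.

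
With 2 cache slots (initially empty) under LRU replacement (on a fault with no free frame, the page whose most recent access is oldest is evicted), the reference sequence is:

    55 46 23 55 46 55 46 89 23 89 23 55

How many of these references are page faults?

8

55: fault, frames [55]
46: fault, frames [55, 46]
23: fault, evict 55, frames [46, 23]
55: fault, evict 46, frames [23, 55]
46: fault, evict 23, frames [55, 46]
55: hit
46: hit
89: fault, evict 55, frames [46, 89]
23: fault, evict 46, frames [89, 23]
89: hit
23: hit
55: fault, evict 89, frames [23, 55]
Page faults: 8.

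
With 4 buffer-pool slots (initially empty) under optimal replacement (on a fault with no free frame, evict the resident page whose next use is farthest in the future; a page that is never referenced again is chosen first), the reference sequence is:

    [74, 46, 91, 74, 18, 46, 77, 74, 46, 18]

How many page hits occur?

5

74 → miss, frames (74)
46 → miss, frames (74 46)
91 → miss, frames (74 46 91)
74 → hit
18 → miss, frames (74 46 91 18)
46 → hit
77 → miss, evict 91, frames (74 46 18 77)
74 → hit
46 → hit
18 → hit
Hits: 5.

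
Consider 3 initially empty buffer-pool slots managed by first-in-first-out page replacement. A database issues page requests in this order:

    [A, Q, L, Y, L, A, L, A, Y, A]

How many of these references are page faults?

A -> miss, frames {A}
Q -> miss, frames {A,Q}
L -> miss, frames {A,Q,L}
Y -> miss, evict A, frames {Q,L,Y}
L -> hit
A -> miss, evict Q, frames {L,Y,A}
L -> hit
A -> hit
Y -> hit
A -> hit
Page faults: 5.

5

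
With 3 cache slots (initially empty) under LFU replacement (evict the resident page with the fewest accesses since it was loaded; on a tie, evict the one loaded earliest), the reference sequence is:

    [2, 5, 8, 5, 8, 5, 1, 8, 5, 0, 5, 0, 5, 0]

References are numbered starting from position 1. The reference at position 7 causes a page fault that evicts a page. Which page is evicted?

2

pos 1: 2: fault, frames [2]
pos 2: 5: fault, frames [2, 5]
pos 3: 8: fault, frames [2, 5, 8]
pos 4: 5: hit
pos 5: 8: hit
pos 6: 5: hit
pos 7: 1: fault, evict 2, frames [5, 8, 1]
At position 7, page 2 is evicted.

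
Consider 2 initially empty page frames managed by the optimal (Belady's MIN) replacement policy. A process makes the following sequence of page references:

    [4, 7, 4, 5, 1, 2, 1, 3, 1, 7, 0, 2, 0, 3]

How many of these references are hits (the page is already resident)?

4

4 -> miss, frames (4)
7 -> miss, frames (4 7)
4 -> hit
5 -> miss, evict 4, frames (7 5)
1 -> miss, evict 5, frames (7 1)
2 -> miss, evict 7, frames (1 2)
1 -> hit
3 -> miss, evict 2, frames (1 3)
1 -> hit
7 -> miss, evict 1, frames (3 7)
0 -> miss, evict 7, frames (3 0)
2 -> miss, evict 3, frames (0 2)
0 -> hit
3 -> miss, evict 2, frames (0 3)
Hits: 4.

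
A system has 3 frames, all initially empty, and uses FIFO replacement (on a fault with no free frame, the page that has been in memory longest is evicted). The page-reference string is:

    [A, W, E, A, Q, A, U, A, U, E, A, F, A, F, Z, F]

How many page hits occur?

6

A → miss, frames {A}
W → miss, frames {A,W}
E → miss, frames {A,W,E}
A → hit
Q → miss, evict A, frames {W,E,Q}
A → miss, evict W, frames {E,Q,A}
U → miss, evict E, frames {Q,A,U}
A → hit
U → hit
E → miss, evict Q, frames {A,U,E}
A → hit
F → miss, evict A, frames {U,E,F}
A → miss, evict U, frames {E,F,A}
F → hit
Z → miss, evict E, frames {F,A,Z}
F → hit
Hits: 6.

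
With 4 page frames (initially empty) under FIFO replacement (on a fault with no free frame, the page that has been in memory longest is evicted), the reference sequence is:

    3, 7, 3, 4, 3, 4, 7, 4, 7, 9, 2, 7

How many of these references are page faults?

3: miss, frames (3)
7: miss, frames (3 7)
3: hit
4: miss, frames (3 7 4)
3: hit
4: hit
7: hit
4: hit
7: hit
9: miss, frames (3 7 4 9)
2: miss, evict 3, frames (7 4 9 2)
7: hit
Page faults: 5.

5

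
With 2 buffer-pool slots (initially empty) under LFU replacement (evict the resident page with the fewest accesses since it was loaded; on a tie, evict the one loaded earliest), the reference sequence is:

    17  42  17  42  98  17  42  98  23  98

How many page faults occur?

17 -> fault, frames [17]
42 -> fault, frames [17, 42]
17 -> hit
42 -> hit
98 -> fault, evict 17, frames [42, 98]
17 -> fault, evict 98, frames [42, 17]
42 -> hit
98 -> fault, evict 17, frames [42, 98]
23 -> fault, evict 98, frames [42, 23]
98 -> fault, evict 23, frames [42, 98]
Page faults: 7.

7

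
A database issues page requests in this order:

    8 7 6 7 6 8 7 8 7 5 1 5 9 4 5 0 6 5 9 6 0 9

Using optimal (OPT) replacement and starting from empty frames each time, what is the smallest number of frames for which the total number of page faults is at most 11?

3

f=1: 22 faults
f=2: 12 faults
f=3: 9 faults
f=4: 8 faults
f=5: 8 faults
f=6: 8 faults
f=7: 8 faults
f=8: 8 faults
Smallest f with faults ≤ 11 is 3.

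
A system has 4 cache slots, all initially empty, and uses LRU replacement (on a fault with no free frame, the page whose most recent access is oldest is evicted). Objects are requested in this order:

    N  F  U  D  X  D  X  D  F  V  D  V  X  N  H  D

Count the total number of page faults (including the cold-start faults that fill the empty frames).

N → miss, frames {N}
F → miss, frames {N,F}
U → miss, frames {N,F,U}
D → miss, frames {N,F,U,D}
X → miss, evict N, frames {F,U,D,X}
D → hit
X → hit
D → hit
F → hit
V → miss, evict U, frames {X,D,F,V}
D → hit
V → hit
X → hit
N → miss, evict F, frames {D,V,X,N}
H → miss, evict D, frames {V,X,N,H}
D → miss, evict V, frames {X,N,H,D}
Page faults: 9.

9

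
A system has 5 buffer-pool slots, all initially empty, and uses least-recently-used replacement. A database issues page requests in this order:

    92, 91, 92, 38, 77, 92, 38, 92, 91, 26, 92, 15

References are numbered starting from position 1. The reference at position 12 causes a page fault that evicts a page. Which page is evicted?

pos 1: 92: miss, frames [92]
pos 2: 91: miss, frames [92, 91]
pos 3: 92: hit
pos 4: 38: miss, frames [91, 92, 38]
pos 5: 77: miss, frames [91, 92, 38, 77]
pos 6: 92: hit
pos 7: 38: hit
pos 8: 92: hit
pos 9: 91: hit
pos 10: 26: miss, frames [77, 38, 92, 91, 26]
pos 11: 92: hit
pos 12: 15: miss, evict 77, frames [38, 91, 26, 92, 15]
At position 12, page 77 is evicted.

77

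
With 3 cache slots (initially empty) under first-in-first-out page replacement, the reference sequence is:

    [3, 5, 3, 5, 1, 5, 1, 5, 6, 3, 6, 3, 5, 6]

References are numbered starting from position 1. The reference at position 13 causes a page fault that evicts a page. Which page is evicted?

1

pos 1: 3 → fault, frames {3}
pos 2: 5 → fault, frames {3,5}
pos 3: 3 → hit
pos 4: 5 → hit
pos 5: 1 → fault, frames {3,5,1}
pos 6: 5 → hit
pos 7: 1 → hit
pos 8: 5 → hit
pos 9: 6 → fault, evict 3, frames {5,1,6}
pos 10: 3 → fault, evict 5, frames {1,6,3}
pos 11: 6 → hit
pos 12: 3 → hit
pos 13: 5 → fault, evict 1, frames {6,3,5}
At position 13, page 1 is evicted.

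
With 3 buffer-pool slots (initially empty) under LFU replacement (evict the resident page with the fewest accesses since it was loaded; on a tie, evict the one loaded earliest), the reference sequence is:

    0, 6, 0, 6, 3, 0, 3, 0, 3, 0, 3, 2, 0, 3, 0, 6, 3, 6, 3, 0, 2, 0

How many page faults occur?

0 -> miss, frames (0)
6 -> miss, frames (0 6)
0 -> hit
6 -> hit
3 -> miss, frames (0 6 3)
0 -> hit
3 -> hit
0 -> hit
3 -> hit
0 -> hit
3 -> hit
2 -> miss, evict 6, frames (0 3 2)
0 -> hit
3 -> hit
0 -> hit
6 -> miss, evict 2, frames (0 3 6)
3 -> hit
6 -> hit
3 -> hit
0 -> hit
2 -> miss, evict 6, frames (0 3 2)
0 -> hit
Page faults: 6.

6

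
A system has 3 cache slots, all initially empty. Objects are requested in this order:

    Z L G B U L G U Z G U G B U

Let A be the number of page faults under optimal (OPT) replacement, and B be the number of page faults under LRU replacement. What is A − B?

-2

Under OPT: F F F F F . . . F . . . F . → 7 faults.
Under LRU: F F F F F F F . F . . . F . → 9 faults.
A − B = 7 − 9 = -2.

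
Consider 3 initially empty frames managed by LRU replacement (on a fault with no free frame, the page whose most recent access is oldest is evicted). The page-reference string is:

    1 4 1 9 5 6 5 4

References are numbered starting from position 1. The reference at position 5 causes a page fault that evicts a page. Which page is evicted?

pos 1: 1 -> miss, frames (1)
pos 2: 4 -> miss, frames (1 4)
pos 3: 1 -> hit
pos 4: 9 -> miss, frames (4 1 9)
pos 5: 5 -> miss, evict 4, frames (1 9 5)
At position 5, page 4 is evicted.

4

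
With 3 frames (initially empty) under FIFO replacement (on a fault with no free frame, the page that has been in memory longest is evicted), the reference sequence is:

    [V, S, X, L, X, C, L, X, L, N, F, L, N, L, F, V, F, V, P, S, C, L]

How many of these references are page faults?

13

V -> fault, frames {V}
S -> fault, frames {V,S}
X -> fault, frames {V,S,X}
L -> fault, evict V, frames {S,X,L}
X -> hit
C -> fault, evict S, frames {X,L,C}
L -> hit
X -> hit
L -> hit
N -> fault, evict X, frames {L,C,N}
F -> fault, evict L, frames {C,N,F}
L -> fault, evict C, frames {N,F,L}
N -> hit
L -> hit
F -> hit
V -> fault, evict N, frames {F,L,V}
F -> hit
V -> hit
P -> fault, evict F, frames {L,V,P}
S -> fault, evict L, frames {V,P,S}
C -> fault, evict V, frames {P,S,C}
L -> fault, evict P, frames {S,C,L}
Page faults: 13.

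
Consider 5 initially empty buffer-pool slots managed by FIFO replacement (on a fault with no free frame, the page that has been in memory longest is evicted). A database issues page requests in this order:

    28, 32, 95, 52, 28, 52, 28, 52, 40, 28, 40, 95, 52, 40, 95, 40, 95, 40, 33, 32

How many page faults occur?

28: miss, frames (28)
32: miss, frames (28 32)
95: miss, frames (28 32 95)
52: miss, frames (28 32 95 52)
28: hit
52: hit
28: hit
52: hit
40: miss, frames (28 32 95 52 40)
28: hit
40: hit
95: hit
52: hit
40: hit
95: hit
40: hit
95: hit
40: hit
33: miss, evict 28, frames (32 95 52 40 33)
32: hit
Page faults: 6.

6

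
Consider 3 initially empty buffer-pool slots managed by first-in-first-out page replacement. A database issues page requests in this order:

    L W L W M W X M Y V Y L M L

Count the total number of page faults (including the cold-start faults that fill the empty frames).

8

L -> fault, frames (L)
W -> fault, frames (L W)
L -> hit
W -> hit
M -> fault, frames (L W M)
W -> hit
X -> fault, evict L, frames (W M X)
M -> hit
Y -> fault, evict W, frames (M X Y)
V -> fault, evict M, frames (X Y V)
Y -> hit
L -> fault, evict X, frames (Y V L)
M -> fault, evict Y, frames (V L M)
L -> hit
Page faults: 8.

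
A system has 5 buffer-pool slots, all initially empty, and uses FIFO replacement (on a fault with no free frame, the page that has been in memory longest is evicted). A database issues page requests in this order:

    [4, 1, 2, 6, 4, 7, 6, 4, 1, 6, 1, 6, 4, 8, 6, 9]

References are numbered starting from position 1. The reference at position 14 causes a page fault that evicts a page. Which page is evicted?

4

pos 1: 4 -> fault, frames (4)
pos 2: 1 -> fault, frames (4 1)
pos 3: 2 -> fault, frames (4 1 2)
pos 4: 6 -> fault, frames (4 1 2 6)
pos 5: 4 -> hit
pos 6: 7 -> fault, frames (4 1 2 6 7)
pos 7: 6 -> hit
pos 8: 4 -> hit
pos 9: 1 -> hit
pos 10: 6 -> hit
pos 11: 1 -> hit
pos 12: 6 -> hit
pos 13: 4 -> hit
pos 14: 8 -> fault, evict 4, frames (1 2 6 7 8)
At position 14, page 4 is evicted.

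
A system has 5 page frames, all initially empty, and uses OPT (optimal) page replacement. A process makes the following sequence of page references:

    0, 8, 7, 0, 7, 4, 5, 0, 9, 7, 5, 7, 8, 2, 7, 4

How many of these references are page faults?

7

0 -> miss, frames {0}
8 -> miss, frames {0,8}
7 -> miss, frames {0,8,7}
0 -> hit
7 -> hit
4 -> miss, frames {0,8,7,4}
5 -> miss, frames {0,8,7,4,5}
0 -> hit
9 -> miss, evict 0, frames {8,7,4,5,9}
7 -> hit
5 -> hit
7 -> hit
8 -> hit
2 -> miss, evict 9, frames {8,7,4,5,2}
7 -> hit
4 -> hit
Page faults: 7.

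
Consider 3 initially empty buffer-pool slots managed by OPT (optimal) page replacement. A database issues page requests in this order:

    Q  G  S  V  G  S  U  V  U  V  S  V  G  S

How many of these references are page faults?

6

Q -> fault, frames (Q)
G -> fault, frames (Q G)
S -> fault, frames (Q G S)
V -> fault, evict Q, frames (G S V)
G -> hit
S -> hit
U -> fault, evict G, frames (S V U)
V -> hit
U -> hit
V -> hit
S -> hit
V -> hit
G -> fault, evict U, frames (S V G)
S -> hit
Page faults: 6.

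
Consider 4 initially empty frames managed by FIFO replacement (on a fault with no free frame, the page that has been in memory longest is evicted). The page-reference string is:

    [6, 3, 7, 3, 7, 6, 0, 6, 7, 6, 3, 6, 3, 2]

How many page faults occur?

5

6 → miss, frames (6)
3 → miss, frames (6 3)
7 → miss, frames (6 3 7)
3 → hit
7 → hit
6 → hit
0 → miss, frames (6 3 7 0)
6 → hit
7 → hit
6 → hit
3 → hit
6 → hit
3 → hit
2 → miss, evict 6, frames (3 7 0 2)
Page faults: 5.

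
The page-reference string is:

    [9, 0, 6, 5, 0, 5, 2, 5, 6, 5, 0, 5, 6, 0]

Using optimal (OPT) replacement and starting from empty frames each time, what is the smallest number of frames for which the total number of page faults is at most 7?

3

f=1: 14 faults
f=2: 8 faults
f=3: 6 faults
f=4: 5 faults
f=5: 5 faults
Smallest f with faults ≤ 7 is 3.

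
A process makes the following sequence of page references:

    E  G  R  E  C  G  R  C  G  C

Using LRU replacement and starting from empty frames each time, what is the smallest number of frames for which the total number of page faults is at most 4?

f=1: 10 faults
f=2: 9 faults
f=3: 6 faults
f=4: 4 faults
Smallest f with faults ≤ 4 is 4.

4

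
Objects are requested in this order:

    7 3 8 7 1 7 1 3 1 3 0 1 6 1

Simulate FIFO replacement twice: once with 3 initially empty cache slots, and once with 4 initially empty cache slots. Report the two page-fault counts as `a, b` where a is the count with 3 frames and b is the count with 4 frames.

3 frames: F F F . F F . F . . F F F . → 9 faults.
4 frames: F F F . F . . . . . F . F . → 6 faults.
6 < 9: adding a frame reduced faults, as is typical.

9, 6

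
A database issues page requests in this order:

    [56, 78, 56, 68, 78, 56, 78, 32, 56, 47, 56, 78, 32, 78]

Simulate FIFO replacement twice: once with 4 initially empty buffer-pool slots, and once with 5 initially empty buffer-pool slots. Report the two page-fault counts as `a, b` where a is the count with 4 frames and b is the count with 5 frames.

4 frames: F F . F . . . F . F F F . . → 7 faults.
5 frames: F F . F . . . F . F . . . . → 5 faults.
5 < 7: adding a frame reduced faults, as is typical.

7, 5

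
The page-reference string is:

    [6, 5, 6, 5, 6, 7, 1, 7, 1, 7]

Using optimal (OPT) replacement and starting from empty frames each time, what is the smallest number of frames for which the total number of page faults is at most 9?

f=1: 10 faults
f=2: 4 faults
f=3: 4 faults
f=4: 4 faults
Smallest f with faults ≤ 9 is 2.

2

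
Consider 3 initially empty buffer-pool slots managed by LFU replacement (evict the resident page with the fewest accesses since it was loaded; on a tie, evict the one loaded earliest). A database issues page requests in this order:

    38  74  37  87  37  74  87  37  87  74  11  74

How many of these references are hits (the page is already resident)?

6

38 → fault, frames (38)
74 → fault, frames (38 74)
37 → fault, frames (38 74 37)
87 → fault, evict 38, frames (74 37 87)
37 → hit
74 → hit
87 → hit
37 → hit
87 → hit
74 → hit
11 → fault, evict 74, frames (37 87 11)
74 → fault, evict 11, frames (37 87 74)
Hits: 6.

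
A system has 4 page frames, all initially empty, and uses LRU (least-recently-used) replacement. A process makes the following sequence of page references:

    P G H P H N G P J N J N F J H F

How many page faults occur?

7

P -> fault, frames {P}
G -> fault, frames {P,G}
H -> fault, frames {P,G,H}
P -> hit
H -> hit
N -> fault, frames {G,P,H,N}
G -> hit
P -> hit
J -> fault, evict H, frames {N,G,P,J}
N -> hit
J -> hit
N -> hit
F -> fault, evict G, frames {P,J,N,F}
J -> hit
H -> fault, evict P, frames {N,F,J,H}
F -> hit
Page faults: 7.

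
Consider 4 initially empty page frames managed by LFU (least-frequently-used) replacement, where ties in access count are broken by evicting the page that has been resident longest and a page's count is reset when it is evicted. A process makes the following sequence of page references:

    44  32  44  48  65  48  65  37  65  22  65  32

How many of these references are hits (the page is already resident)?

5

44 -> fault, frames {44}
32 -> fault, frames {44,32}
44 -> hit
48 -> fault, frames {44,32,48}
65 -> fault, frames {44,32,48,65}
48 -> hit
65 -> hit
37 -> fault, evict 32, frames {44,48,65,37}
65 -> hit
22 -> fault, evict 37, frames {44,48,65,22}
65 -> hit
32 -> fault, evict 22, frames {44,48,65,32}
Hits: 5.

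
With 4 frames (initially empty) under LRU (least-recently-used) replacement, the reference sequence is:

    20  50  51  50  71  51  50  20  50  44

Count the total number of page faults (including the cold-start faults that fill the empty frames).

5

20: miss, frames (20)
50: miss, frames (20 50)
51: miss, frames (20 50 51)
50: hit
71: miss, frames (20 51 50 71)
51: hit
50: hit
20: hit
50: hit
44: miss, evict 71, frames (51 20 50 44)
Page faults: 5.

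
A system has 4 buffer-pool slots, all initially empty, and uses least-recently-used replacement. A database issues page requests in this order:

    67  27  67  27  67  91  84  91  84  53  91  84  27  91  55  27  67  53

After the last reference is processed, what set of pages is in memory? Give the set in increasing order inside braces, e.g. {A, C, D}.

{27, 53, 55, 67}

67: fault, frames (67)
27: fault, frames (67 27)
67: hit
27: hit
67: hit
91: fault, frames (27 67 91)
84: fault, frames (27 67 91 84)
91: hit
84: hit
53: fault, evict 27, frames (67 91 84 53)
91: hit
84: hit
27: fault, evict 67, frames (53 91 84 27)
91: hit
55: fault, evict 53, frames (84 27 91 55)
27: hit
67: fault, evict 84, frames (91 55 27 67)
53: fault, evict 91, frames (55 27 67 53)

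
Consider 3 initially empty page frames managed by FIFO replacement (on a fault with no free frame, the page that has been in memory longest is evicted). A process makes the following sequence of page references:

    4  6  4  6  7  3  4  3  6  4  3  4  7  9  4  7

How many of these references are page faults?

4 → miss, frames [4]
6 → miss, frames [4, 6]
4 → hit
6 → hit
7 → miss, frames [4, 6, 7]
3 → miss, evict 4, frames [6, 7, 3]
4 → miss, evict 6, frames [7, 3, 4]
3 → hit
6 → miss, evict 7, frames [3, 4, 6]
4 → hit
3 → hit
4 → hit
7 → miss, evict 3, frames [4, 6, 7]
9 → miss, evict 4, frames [6, 7, 9]
4 → miss, evict 6, frames [7, 9, 4]
7 → hit
Page faults: 9.

9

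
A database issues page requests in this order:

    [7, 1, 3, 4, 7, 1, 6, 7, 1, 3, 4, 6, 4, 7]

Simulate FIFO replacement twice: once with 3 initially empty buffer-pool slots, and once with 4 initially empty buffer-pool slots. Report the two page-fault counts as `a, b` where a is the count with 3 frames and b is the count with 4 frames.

10, 11

3 frames: F F F F F F F . . F F . . F → 10 faults.
4 frames: F F F F . . F F F F F F . F → 11 faults.
11 > 10: adding a frame increased faults — Belady's anomaly.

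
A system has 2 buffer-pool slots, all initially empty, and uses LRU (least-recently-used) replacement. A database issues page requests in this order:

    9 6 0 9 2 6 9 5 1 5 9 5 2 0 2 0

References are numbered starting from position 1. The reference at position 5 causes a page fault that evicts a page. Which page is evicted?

0

pos 1: 9 → miss, frames {9}
pos 2: 6 → miss, frames {9,6}
pos 3: 0 → miss, evict 9, frames {6,0}
pos 4: 9 → miss, evict 6, frames {0,9}
pos 5: 2 → miss, evict 0, frames {9,2}
At position 5, page 0 is evicted.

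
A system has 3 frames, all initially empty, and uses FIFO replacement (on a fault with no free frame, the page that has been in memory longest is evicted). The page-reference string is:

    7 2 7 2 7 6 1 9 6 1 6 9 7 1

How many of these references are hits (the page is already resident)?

8

7 → fault, frames {7}
2 → fault, frames {7,2}
7 → hit
2 → hit
7 → hit
6 → fault, frames {7,2,6}
1 → fault, evict 7, frames {2,6,1}
9 → fault, evict 2, frames {6,1,9}
6 → hit
1 → hit
6 → hit
9 → hit
7 → fault, evict 6, frames {1,9,7}
1 → hit
Hits: 8.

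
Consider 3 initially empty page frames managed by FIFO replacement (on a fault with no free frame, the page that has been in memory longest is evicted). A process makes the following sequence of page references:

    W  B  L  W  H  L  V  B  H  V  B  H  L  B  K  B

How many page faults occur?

W → miss, frames [W]
B → miss, frames [W, B]
L → miss, frames [W, B, L]
W → hit
H → miss, evict W, frames [B, L, H]
L → hit
V → miss, evict B, frames [L, H, V]
B → miss, evict L, frames [H, V, B]
H → hit
V → hit
B → hit
H → hit
L → miss, evict H, frames [V, B, L]
B → hit
K → miss, evict V, frames [B, L, K]
B → hit
Page faults: 8.

8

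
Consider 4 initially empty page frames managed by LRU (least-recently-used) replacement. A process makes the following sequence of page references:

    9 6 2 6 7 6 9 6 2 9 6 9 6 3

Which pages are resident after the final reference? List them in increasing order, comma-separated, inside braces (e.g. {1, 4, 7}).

{2, 3, 6, 9}

9: fault, frames {9}
6: fault, frames {9,6}
2: fault, frames {9,6,2}
6: hit
7: fault, frames {9,2,6,7}
6: hit
9: hit
6: hit
2: hit
9: hit
6: hit
9: hit
6: hit
3: fault, evict 7, frames {2,9,6,3}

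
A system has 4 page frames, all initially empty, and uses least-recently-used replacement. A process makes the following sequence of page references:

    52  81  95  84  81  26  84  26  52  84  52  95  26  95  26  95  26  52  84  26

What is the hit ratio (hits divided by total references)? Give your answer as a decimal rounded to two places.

0.65

52 -> fault, frames (52)
81 -> fault, frames (52 81)
95 -> fault, frames (52 81 95)
84 -> fault, frames (52 81 95 84)
81 -> hit
26 -> fault, evict 52, frames (95 84 81 26)
84 -> hit
26 -> hit
52 -> fault, evict 95, frames (81 84 26 52)
84 -> hit
52 -> hit
95 -> fault, evict 81, frames (26 84 52 95)
26 -> hit
95 -> hit
26 -> hit
95 -> hit
26 -> hit
52 -> hit
84 -> hit
26 -> hit
Hits: 13 of 20 references → 13/20 = 0.6500.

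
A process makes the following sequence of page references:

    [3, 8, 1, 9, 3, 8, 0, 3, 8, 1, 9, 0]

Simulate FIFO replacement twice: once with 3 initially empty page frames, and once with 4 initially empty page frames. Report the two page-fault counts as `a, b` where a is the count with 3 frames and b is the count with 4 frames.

3 frames: F F F F F F F . . F F . → 9 faults.
4 frames: F F F F . . F F F F F F → 10 faults.
10 > 9: adding a frame increased faults — Belady's anomaly.

9, 10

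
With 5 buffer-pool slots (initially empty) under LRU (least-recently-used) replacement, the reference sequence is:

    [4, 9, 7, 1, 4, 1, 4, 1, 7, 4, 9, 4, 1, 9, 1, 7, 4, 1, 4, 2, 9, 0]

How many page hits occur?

16

4: miss, frames {4}
9: miss, frames {4,9}
7: miss, frames {4,9,7}
1: miss, frames {4,9,7,1}
4: hit
1: hit
4: hit
1: hit
7: hit
4: hit
9: hit
4: hit
1: hit
9: hit
1: hit
7: hit
4: hit
1: hit
4: hit
2: miss, frames {9,7,1,4,2}
9: hit
0: miss, evict 7, frames {1,4,2,9,0}
Hits: 16.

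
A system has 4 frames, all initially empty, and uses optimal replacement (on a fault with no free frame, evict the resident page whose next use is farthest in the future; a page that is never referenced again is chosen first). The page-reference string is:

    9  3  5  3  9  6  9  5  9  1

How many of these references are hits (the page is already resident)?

9 -> fault, frames {9}
3 -> fault, frames {9,3}
5 -> fault, frames {9,3,5}
3 -> hit
9 -> hit
6 -> fault, frames {9,3,5,6}
9 -> hit
5 -> hit
9 -> hit
1 -> fault, evict 6, frames {9,3,5,1}
Hits: 5.

5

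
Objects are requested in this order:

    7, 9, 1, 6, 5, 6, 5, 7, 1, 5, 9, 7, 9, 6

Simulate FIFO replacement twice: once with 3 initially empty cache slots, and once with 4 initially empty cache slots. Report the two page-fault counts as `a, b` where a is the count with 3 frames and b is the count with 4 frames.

3 frames: F F F F F . . F F . F . . F → 9 faults.
4 frames: F F F F F . . F . . F . . . → 7 faults.
7 < 9: adding a frame reduced faults, as is typical.

9, 7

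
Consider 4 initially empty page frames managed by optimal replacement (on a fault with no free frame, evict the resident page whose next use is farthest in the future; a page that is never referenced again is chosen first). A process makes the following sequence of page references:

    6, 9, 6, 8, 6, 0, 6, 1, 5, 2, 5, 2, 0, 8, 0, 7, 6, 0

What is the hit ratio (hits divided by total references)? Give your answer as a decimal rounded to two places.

6 → miss, frames {6}
9 → miss, frames {6,9}
6 → hit
8 → miss, frames {6,9,8}
6 → hit
0 → miss, frames {6,9,8,0}
6 → hit
1 → miss, evict 9, frames {6,8,0,1}
5 → miss, evict 1, frames {6,8,0,5}
2 → miss, evict 6, frames {8,0,5,2}
5 → hit
2 → hit
0 → hit
8 → hit
0 → hit
7 → miss, evict 2, frames {8,0,5,7}
6 → miss, evict 7, frames {8,0,5,6}
0 → hit
Hits: 9 of 18 references → 9/18 = 0.5000.

0.50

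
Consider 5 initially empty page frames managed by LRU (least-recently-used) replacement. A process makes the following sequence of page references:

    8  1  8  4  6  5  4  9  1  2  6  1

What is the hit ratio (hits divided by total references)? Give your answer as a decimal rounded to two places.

8: fault, frames (8)
1: fault, frames (8 1)
8: hit
4: fault, frames (1 8 4)
6: fault, frames (1 8 4 6)
5: fault, frames (1 8 4 6 5)
4: hit
9: fault, evict 1, frames (8 6 5 4 9)
1: fault, evict 8, frames (6 5 4 9 1)
2: fault, evict 6, frames (5 4 9 1 2)
6: fault, evict 5, frames (4 9 1 2 6)
1: hit
Hits: 3 of 12 references → 3/12 = 0.2500.

0.25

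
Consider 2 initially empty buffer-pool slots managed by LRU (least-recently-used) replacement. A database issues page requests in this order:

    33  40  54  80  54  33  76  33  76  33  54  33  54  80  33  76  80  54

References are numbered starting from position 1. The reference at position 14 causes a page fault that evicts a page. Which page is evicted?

pos 1: 33: miss, frames {33}
pos 2: 40: miss, frames {33,40}
pos 3: 54: miss, evict 33, frames {40,54}
pos 4: 80: miss, evict 40, frames {54,80}
pos 5: 54: hit
pos 6: 33: miss, evict 80, frames {54,33}
pos 7: 76: miss, evict 54, frames {33,76}
pos 8: 33: hit
pos 9: 76: hit
pos 10: 33: hit
pos 11: 54: miss, evict 76, frames {33,54}
pos 12: 33: hit
pos 13: 54: hit
pos 14: 80: miss, evict 33, frames {54,80}
At position 14, page 33 is evicted.

33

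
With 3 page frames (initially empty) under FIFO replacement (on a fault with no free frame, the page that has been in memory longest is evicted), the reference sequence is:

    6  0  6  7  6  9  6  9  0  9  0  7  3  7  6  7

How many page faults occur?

6: miss, frames (6)
0: miss, frames (6 0)
6: hit
7: miss, frames (6 0 7)
6: hit
9: miss, evict 6, frames (0 7 9)
6: miss, evict 0, frames (7 9 6)
9: hit
0: miss, evict 7, frames (9 6 0)
9: hit
0: hit
7: miss, evict 9, frames (6 0 7)
3: miss, evict 6, frames (0 7 3)
7: hit
6: miss, evict 0, frames (7 3 6)
7: hit
Page faults: 9.

9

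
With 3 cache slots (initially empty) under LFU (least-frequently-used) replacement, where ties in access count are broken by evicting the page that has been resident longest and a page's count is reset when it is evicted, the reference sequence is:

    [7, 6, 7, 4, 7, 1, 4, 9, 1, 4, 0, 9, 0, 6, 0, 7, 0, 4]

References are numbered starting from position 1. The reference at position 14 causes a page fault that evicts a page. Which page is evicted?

pos 1: 7: fault, frames [7]
pos 2: 6: fault, frames [7, 6]
pos 3: 7: hit
pos 4: 4: fault, frames [7, 6, 4]
pos 5: 7: hit
pos 6: 1: fault, evict 6, frames [7, 4, 1]
pos 7: 4: hit
pos 8: 9: fault, evict 1, frames [7, 4, 9]
pos 9: 1: fault, evict 9, frames [7, 4, 1]
pos 10: 4: hit
pos 11: 0: fault, evict 1, frames [7, 4, 0]
pos 12: 9: fault, evict 0, frames [7, 4, 9]
pos 13: 0: fault, evict 9, frames [7, 4, 0]
pos 14: 6: fault, evict 0, frames [7, 4, 6]
At position 14, page 0 is evicted.

0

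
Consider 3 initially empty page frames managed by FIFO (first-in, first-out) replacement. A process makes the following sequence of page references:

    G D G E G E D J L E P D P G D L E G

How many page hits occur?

8

G: miss, frames {G}
D: miss, frames {G,D}
G: hit
E: miss, frames {G,D,E}
G: hit
E: hit
D: hit
J: miss, evict G, frames {D,E,J}
L: miss, evict D, frames {E,J,L}
E: hit
P: miss, evict E, frames {J,L,P}
D: miss, evict J, frames {L,P,D}
P: hit
G: miss, evict L, frames {P,D,G}
D: hit
L: miss, evict P, frames {D,G,L}
E: miss, evict D, frames {G,L,E}
G: hit
Hits: 8.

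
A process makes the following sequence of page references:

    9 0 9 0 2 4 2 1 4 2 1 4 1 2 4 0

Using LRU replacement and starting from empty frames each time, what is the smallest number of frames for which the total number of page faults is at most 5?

f=1: 16 faults
f=2: 12 faults
f=3: 6 faults
f=4: 5 faults
f=5: 5 faults
Smallest f with faults ≤ 5 is 4.

4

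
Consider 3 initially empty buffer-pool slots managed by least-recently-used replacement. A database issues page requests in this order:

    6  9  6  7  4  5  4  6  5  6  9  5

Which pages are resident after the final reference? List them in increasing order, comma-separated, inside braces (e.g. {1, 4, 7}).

{5, 6, 9}

6: fault, frames [6]
9: fault, frames [6, 9]
6: hit
7: fault, frames [9, 6, 7]
4: fault, evict 9, frames [6, 7, 4]
5: fault, evict 6, frames [7, 4, 5]
4: hit
6: fault, evict 7, frames [5, 4, 6]
5: hit
6: hit
9: fault, evict 4, frames [5, 6, 9]
5: hit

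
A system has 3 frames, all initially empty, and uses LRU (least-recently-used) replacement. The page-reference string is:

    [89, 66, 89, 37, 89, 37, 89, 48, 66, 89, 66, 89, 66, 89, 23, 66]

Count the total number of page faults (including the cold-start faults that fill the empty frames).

6

89: miss, frames [89]
66: miss, frames [89, 66]
89: hit
37: miss, frames [66, 89, 37]
89: hit
37: hit
89: hit
48: miss, evict 66, frames [37, 89, 48]
66: miss, evict 37, frames [89, 48, 66]
89: hit
66: hit
89: hit
66: hit
89: hit
23: miss, evict 48, frames [66, 89, 23]
66: hit
Page faults: 6.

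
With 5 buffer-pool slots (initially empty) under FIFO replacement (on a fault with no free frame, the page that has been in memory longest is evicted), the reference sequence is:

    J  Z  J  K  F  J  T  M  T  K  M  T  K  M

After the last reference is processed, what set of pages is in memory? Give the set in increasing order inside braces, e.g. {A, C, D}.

{F, K, M, T, Z}

J -> miss, frames {J}
Z -> miss, frames {J,Z}
J -> hit
K -> miss, frames {J,Z,K}
F -> miss, frames {J,Z,K,F}
J -> hit
T -> miss, frames {J,Z,K,F,T}
M -> miss, evict J, frames {Z,K,F,T,M}
T -> hit
K -> hit
M -> hit
T -> hit
K -> hit
M -> hit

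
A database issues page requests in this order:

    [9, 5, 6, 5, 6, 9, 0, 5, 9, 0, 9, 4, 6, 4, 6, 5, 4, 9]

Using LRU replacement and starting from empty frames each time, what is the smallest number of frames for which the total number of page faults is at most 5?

5

f=1: 18 faults
f=2: 13 faults
f=3: 9 faults
f=4: 7 faults
f=5: 5 faults
Smallest f with faults ≤ 5 is 5.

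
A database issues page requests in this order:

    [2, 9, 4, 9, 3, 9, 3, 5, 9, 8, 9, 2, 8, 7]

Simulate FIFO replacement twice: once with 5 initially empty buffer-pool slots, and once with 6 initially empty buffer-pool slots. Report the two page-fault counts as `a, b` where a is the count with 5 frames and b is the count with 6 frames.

8, 7

5 frames: F F F . F . . F . F . F . F → 8 faults.
6 frames: F F F . F . . F . F . . . F → 7 faults.
7 < 8: adding a frame reduced faults, as is typical.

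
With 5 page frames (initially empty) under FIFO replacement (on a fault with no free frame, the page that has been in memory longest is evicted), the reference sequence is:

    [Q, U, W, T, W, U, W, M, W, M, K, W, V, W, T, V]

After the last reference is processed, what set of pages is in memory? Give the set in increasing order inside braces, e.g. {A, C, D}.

{K, M, T, V, W}

Q → miss, frames [Q]
U → miss, frames [Q, U]
W → miss, frames [Q, U, W]
T → miss, frames [Q, U, W, T]
W → hit
U → hit
W → hit
M → miss, frames [Q, U, W, T, M]
W → hit
M → hit
K → miss, evict Q, frames [U, W, T, M, K]
W → hit
V → miss, evict U, frames [W, T, M, K, V]
W → hit
T → hit
V → hit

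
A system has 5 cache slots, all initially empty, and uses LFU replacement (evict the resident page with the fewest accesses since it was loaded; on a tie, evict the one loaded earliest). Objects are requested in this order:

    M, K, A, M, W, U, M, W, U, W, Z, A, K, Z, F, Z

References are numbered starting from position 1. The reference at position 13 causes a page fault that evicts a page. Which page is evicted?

pos 1: M -> fault, frames {M}
pos 2: K -> fault, frames {M,K}
pos 3: A -> fault, frames {M,K,A}
pos 4: M -> hit
pos 5: W -> fault, frames {M,K,A,W}
pos 6: U -> fault, frames {M,K,A,W,U}
pos 7: M -> hit
pos 8: W -> hit
pos 9: U -> hit
pos 10: W -> hit
pos 11: Z -> fault, evict K, frames {M,A,W,U,Z}
pos 12: A -> hit
pos 13: K -> fault, evict Z, frames {M,A,W,U,K}
At position 13, page Z is evicted.

Z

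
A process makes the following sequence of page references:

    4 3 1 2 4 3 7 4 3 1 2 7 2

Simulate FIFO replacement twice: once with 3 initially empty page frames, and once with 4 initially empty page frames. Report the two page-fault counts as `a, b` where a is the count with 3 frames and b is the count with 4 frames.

9, 10

3 frames: F F F F F F F . . F F . . → 9 faults.
4 frames: F F F F . . F F F F F F . → 10 faults.
10 > 9: adding a frame increased faults — Belady's anomaly.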